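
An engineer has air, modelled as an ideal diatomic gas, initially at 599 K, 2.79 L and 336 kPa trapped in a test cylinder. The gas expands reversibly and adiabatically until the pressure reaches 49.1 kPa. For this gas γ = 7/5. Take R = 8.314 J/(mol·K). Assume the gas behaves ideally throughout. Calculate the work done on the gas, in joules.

n = P₁V₁/(RT₁) = 336×2.79/(8.314×599) = 0.188 mol.
Adiabatic: T₂/T₁ = (P₂/P₁)^((γ−1)/γ) ⇒ T₂ = 599×(0.146)^0.286 = 346 K; V₂ = 11.0 L.
ΔU = nCvΔT = 0.188×20.8×(346−599) = -991 J.
Q = 0 for an adiabatic process, so W = −ΔU = 991 J.
Work done on the gas = −W_by = -991 J.

-991 J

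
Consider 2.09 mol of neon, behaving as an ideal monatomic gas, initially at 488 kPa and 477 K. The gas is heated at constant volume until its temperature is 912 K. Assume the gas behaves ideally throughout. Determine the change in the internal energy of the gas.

V₁ = nRT₁/P₁ = 2.09×8.314×477/488 = 17.0 L.
Isochoric: V stays 17.0 L; P/T = const ⇒ T₂ = 912 K, P₂ = 933 kPa.
For an ideal gas ΔU = nCvΔT with Cv = (3/2)R = 12.5 J/(mol·K).
ΔU = 2.09×12.5×(912−477) = 11300 J.

11300 J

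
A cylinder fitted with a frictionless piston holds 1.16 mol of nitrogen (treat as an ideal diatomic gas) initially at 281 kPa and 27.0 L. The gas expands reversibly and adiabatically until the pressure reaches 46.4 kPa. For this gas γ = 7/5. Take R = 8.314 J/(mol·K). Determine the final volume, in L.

97.7 L

T₁ = P₁V₁/(nR) = 281×27.0/(1.16×8.314) = 787 K.
Adiabatic: T₂/T₁ = (P₂/P₁)^((γ−1)/γ) ⇒ T₂ = 787×(0.165)^0.286 = 470 K; V₂ = 97.7 L.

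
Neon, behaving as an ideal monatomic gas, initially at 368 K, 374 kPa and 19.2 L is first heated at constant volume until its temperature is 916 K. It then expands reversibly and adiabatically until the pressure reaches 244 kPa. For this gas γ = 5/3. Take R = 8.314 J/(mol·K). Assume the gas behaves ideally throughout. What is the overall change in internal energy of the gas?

n = P₁V₁/(RT₁) = 374×19.2/(8.314×368) = 2.35 mol.
Step 1 — Isochoric: V stays 19.2 L; P/T = const ⇒ T₂ = 916 K, P₂ = 931 kPa.
W = 0 (no volume change).
ΔU = nCvΔT = 2.35×12.5×(916−368) = 16000 J.
Q = ΔU = 16000 J.
State after step 1: P = 931 kPa, V = 19.2 L, T = 916 K.
Step 2 — Adiabatic: T₂/T₁ = (P₂/P₁)^((γ−1)/γ) ⇒ T₂ = 916×(0.262)^0.400 = 536 K; V₂ = 42.9 L.
ΔU = nCvΔT = 2.35×12.5×(536−916) = -11100 J.
Q = 0 for an adiabatic process, so W = −ΔU = 11100 J.
Net over both steps: W = 11100 J, Q = 16000 J, ΔU = 4920 J.

4920 J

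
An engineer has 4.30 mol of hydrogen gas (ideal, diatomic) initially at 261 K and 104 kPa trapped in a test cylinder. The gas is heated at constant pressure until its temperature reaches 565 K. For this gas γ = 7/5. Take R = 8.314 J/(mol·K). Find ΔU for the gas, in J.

27200 J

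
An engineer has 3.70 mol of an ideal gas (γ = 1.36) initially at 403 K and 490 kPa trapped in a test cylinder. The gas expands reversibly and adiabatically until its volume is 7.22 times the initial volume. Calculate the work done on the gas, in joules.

-17500 J

V₁ = nRT₁/P₁ = 3.70×8.314×403/490 = 25.3 L.
Adiabatic: TV^(γ−1) = const ⇒ T₂ = 403×(0.139)^0.360 = 198 K; PV^γ = const ⇒ P₂ = 33.3 kPa.
ΔU = nCvΔT = 3.70×23.1×(198−403) = -17500 J.
Q = 0 for an adiabatic process, so W = −ΔU = 17500 J.
Work done on the gas = −W_by = -17500 J.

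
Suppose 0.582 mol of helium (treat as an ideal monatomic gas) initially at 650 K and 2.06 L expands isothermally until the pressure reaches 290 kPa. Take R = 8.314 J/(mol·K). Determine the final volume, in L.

P₁ = nRT₁/V₁ = 0.582×8.314×650/2.06 = 1530 kPa.
Isothermal: T stays 650 K; PV = const ⇒ V₂ = 10.8 L, P₂ = 290 kPa.

10.8 L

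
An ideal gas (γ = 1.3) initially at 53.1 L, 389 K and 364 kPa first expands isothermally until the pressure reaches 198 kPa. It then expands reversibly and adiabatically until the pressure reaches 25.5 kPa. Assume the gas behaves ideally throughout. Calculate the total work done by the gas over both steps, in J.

36000 J

n = P₁V₁/(RT₁) = 364×53.1/(8.314×389) = 5.98 mol.
Step 1 — Isothermal: T stays 389 K; PV = const ⇒ V₂ = 97.6 L, P₂ = 198 kPa.
ΔU = 0 (ideal gas, T constant).
W = nRT ln(V₂/V₁) = 5.98×8.314×389×ln(1.84) = 11800 J.
Q = ΔU + W = 11800 J.
State after step 1: P = 198 kPa, V = 97.6 L, T = 389 K.
Step 2 — Adiabatic: T₂/T₁ = (P₂/P₁)^((γ−1)/γ) ⇒ T₂ = 389×(0.129)^0.231 = 242 K; V₂ = 472 L.
ΔU = nCvΔT = 5.98×27.7×(242−389) = -24300 J.
Q = 0 for an adiabatic process, so W = −ΔU = 24300 J.
Net over both steps: W = 36000 J, Q = 11800 J, ΔU = -24300 J.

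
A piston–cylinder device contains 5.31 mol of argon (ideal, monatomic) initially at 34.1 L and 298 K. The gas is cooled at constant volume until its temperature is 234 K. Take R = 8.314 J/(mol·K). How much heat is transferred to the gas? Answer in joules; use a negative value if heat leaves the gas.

-4240 J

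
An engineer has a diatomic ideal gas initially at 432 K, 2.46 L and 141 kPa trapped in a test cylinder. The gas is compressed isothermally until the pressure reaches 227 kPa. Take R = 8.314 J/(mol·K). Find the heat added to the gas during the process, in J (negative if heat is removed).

-165 J

n = P₁V₁/(RT₁) = 141×2.46/(8.314×432) = 0.0966 mol.
Isothermal: T stays 432 K; PV = const ⇒ V₂ = 1.53 L, P₂ = 227 kPa.
ΔU = 0 (ideal gas, T constant).
W = nRT ln(V₂/V₁) = 0.0966×8.314×432×ln(0.621) = -165 J.
Q = ΔU + W = -165 J.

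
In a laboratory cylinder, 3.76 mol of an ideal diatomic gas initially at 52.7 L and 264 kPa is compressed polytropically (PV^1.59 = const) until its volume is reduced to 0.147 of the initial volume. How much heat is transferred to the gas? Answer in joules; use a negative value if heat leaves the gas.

23500 J

T₁ = P₁V₁/(nR) = 264×52.7/(3.76×8.314) = 445 K.
Polytropic n=1.59: T₂ = T₁(V₁/V₂)^(n−1) = 445×(6.80)^0.59 = 1380 K; P₂ = P₁(V₁/V₂)^n = 5570 kPa.
W = (P₁V₁−P₂V₂)/(n−1) = (264×52.7−5570×7.75)/0.59 = -49500 J.
ΔU = nCvΔT = 3.76×20.8×(1380−445) = 73000 J.
Q = ΔU + W = 23500 J.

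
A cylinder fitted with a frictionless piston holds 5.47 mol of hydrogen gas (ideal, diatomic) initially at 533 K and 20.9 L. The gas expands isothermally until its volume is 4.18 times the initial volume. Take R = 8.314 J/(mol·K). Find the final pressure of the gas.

277 kPa

P₁ = nRT₁/V₁ = 5.47×8.314×533/20.9 = 1160 kPa.
Isothermal: T stays 533 K; PV = const ⇒ V₂ = 87.4 L, P₂ = 277 kPa.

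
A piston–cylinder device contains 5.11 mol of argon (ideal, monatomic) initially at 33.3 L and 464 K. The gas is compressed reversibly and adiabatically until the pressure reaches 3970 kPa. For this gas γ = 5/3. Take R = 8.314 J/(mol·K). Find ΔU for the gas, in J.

P₁ = nRT₁/V₁ = 5.11×8.314×464/33.3 = 592 kPa.
Adiabatic: T₂/T₁ = (P₂/P₁)^((γ−1)/γ) ⇒ T₂ = 464×(6.71)^0.400 = 993 K; V₂ = 10.6 L.
For an ideal gas ΔU = nCvΔT with Cv = (3/2)R = 12.5 J/(mol·K).
ΔU = 5.11×12.5×(993−464) = 33700 J.

33700 J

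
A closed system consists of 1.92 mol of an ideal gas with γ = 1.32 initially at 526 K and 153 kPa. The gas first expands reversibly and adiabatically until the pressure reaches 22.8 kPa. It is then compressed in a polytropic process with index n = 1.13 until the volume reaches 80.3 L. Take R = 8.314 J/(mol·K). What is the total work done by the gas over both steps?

V₁ = nRT₁/P₁ = 1.92×8.314×526/153 = 54.9 L.
Step 1 — Adiabatic: T₂/T₁ = (P₂/P₁)^((γ−1)/γ) ⇒ T₂ = 526×(0.149)^0.242 = 332 K; V₂ = 232 L.
ΔU = nCvΔT = 1.92×26.0×(332−526) = -9700 J.
Q = 0 for an adiabatic process, so W = −ΔU = 9700 J.
State after step 1: P = 22.8 kPa, V = 232 L, T = 332 K.
Step 2 — Polytropic n=1.13: T₂ = T₁(V₁/V₂)^(n−1) = 332×(2.89)^0.13 = 381 K; P₂ = P₁(V₁/V₂)^n = 75.7 kPa.
W = (P₁V₁−P₂V₂)/(n−1) = (22.8×232−75.7×80.3)/0.13 = -6020 J.
ΔU = nCvΔT = 1.92×26.0×(381−332) = 2450 J.
Q = ΔU + W = -3580 J.
Net over both steps: W = 3680 J, Q = -3580 J, ΔU = -7250 J.

3680 J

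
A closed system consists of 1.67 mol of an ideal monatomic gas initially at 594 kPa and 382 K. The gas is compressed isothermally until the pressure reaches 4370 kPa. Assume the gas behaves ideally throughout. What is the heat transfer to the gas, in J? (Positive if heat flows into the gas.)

-10600 J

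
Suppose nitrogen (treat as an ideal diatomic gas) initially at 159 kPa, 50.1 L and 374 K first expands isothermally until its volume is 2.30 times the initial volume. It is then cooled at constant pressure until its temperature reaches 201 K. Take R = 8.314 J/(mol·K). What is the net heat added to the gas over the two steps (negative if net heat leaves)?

n = P₁V₁/(RT₁) = 159×50.1/(8.314×374) = 2.56 mol.
Step 1 — Isothermal: T stays 374 K; PV = const ⇒ V₂ = 115 L, P₂ = 69.1 kPa.
ΔU = 0 (ideal gas, T constant).
W = nRT ln(V₂/V₁) = 2.56×8.314×374×ln(2.30) = 6630 J.
Q = ΔU + W = 6630 J.
State after step 1: P = 69.1 kPa, V = 115 L, T = 374 K.
Step 2 — Isobaric: P stays 69.1 kPa; V/T = const ⇒ T₂ = 201 K, V₂ = 61.9 L.
W = PΔV = 69.1×(61.9−115) kPa·L = -3680 J.
ΔU = nCvΔT = 2.56×20.8×(201−374) = -9210 J.
Q = ΔU + W = nCpΔT = -12900 J.
Net over both steps: W = 2950 J, Q = -6260 J, ΔU = -9210 J.

-6260 J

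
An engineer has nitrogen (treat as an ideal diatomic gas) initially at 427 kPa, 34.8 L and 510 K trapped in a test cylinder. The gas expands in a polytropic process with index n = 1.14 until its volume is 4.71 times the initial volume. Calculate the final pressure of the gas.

Polytropic n=1.14: T₂ = T₁(V₁/V₂)^(n−1) = 510×(0.212)^0.14 = 411 K; P₂ = P₁(V₁/V₂)^n = 73.0 kPa.

73.0 kPa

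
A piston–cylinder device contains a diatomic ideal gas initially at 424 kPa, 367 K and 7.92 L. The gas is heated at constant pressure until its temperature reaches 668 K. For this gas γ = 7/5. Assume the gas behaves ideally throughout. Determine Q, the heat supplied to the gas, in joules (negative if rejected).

9640 J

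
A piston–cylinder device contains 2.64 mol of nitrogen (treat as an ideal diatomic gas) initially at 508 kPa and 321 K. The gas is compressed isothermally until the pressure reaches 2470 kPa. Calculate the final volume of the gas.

2.85 L

V₁ = nRT₁/P₁ = 2.64×8.314×321/508 = 13.9 L.
Isothermal: T stays 321 K; PV = const ⇒ V₂ = 2.85 L, P₂ = 2470 kPa.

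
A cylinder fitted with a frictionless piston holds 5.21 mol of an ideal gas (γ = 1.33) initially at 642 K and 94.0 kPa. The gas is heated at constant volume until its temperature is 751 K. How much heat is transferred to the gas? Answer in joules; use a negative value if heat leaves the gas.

V₁ = nRT₁/P₁ = 5.21×8.314×642/94.0 = 296 L.
Isochoric: V stays 296 L; P/T = const ⇒ T₂ = 751 K, P₂ = 110 kPa.
W = 0 (no volume change).
ΔU = nCvΔT = 5.21×25.2×(751−642) = 14300 J.
Q = ΔU = 14300 J.

14300 J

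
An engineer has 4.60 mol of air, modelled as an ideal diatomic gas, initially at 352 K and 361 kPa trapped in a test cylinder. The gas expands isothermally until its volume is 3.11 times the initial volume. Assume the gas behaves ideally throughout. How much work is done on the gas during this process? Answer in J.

V₁ = nRT₁/P₁ = 4.60×8.314×352/361 = 37.3 L.
Isothermal: T stays 352 K; PV = const ⇒ V₂ = 116 L, P₂ = 116 kPa.
W = nRT ln(V₂/V₁) = 4.60×8.314×352×ln(3.11) = 15300 J.
Work done on the gas = −W_by = -15300 J.

-15300 J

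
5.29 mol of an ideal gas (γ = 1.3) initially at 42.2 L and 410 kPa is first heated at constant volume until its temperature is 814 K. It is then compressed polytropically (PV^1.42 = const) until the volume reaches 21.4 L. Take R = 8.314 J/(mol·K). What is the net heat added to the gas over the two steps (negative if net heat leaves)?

T₁ = P₁V₁/(nR) = 410×42.2/(5.29×8.314) = 393 K.
Step 1 — Isochoric: V stays 42.2 L; P/T = const ⇒ T₂ = 814 K, P₂ = 848 kPa.
W = 0 (no volume change).
ΔU = nCvΔT = 5.29×27.7×(814−393) = 61700 J.
Q = ΔU = 61700 J.
State after step 1: P = 848 kPa, V = 42.2 L, T = 814 K.
Step 2 — Polytropic n=1.42: T₂ = T₁(V₁/V₂)^(n−1) = 814×(1.97)^0.42 = 1080 K; P₂ = P₁(V₁/V₂)^n = 2230 kPa.
W = (P₁V₁−P₂V₂)/(n−1) = (848×42.2−2230×21.4)/0.42 = -28100 J.
ΔU = nCvΔT = 5.29×27.7×(1080−814) = 39400 J.
Q = ΔU + W = 11300 J.
Net over both steps: W = -28100 J, Q = 72900 J, ΔU = 101000 J.

72900 J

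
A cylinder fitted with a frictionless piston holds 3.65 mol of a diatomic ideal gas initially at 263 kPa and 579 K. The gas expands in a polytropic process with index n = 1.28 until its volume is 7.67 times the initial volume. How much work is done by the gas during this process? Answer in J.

V₁ = nRT₁/P₁ = 3.65×8.314×579/263 = 66.8 L.
Polytropic n=1.28: T₂ = T₁(V₁/V₂)^(n−1) = 579×(0.130)^0.28 = 327 K; P₂ = P₁(V₁/V₂)^n = 19.4 kPa.
W = (P₁V₁−P₂V₂)/(n−1) = (263×66.8−19.4×512)/0.28 = 27300 J.

27300 J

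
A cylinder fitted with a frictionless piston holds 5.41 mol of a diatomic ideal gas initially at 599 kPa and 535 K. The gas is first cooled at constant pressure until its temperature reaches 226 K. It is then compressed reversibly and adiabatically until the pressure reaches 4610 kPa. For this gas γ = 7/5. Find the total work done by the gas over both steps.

V₁ = nRT₁/P₁ = 5.41×8.314×535/599 = 40.2 L.
Step 1 — Isobaric: P stays 599 kPa; V/T = const ⇒ T₂ = 226 K, V₂ = 17.0 L.
W = PΔV = 599×(17.0−40.2) kPa·L = -13900 J.
ΔU = nCvΔT = 5.41×20.8×(226−535) = -34700 J.
Q = ΔU + W = nCpΔT = -48600 J.
State after step 1: P = 599 kPa, V = 17.0 L, T = 226 K.
Step 2 — Adiabatic: T₂/T₁ = (P₂/P₁)^((γ−1)/γ) ⇒ T₂ = 226×(7.70)^0.286 = 405 K; V₂ = 3.95 L.
ΔU = nCvΔT = 5.41×20.8×(405−226) = 20100 J.
Q = 0 for an adiabatic process, so W = −ΔU = -20100 J.
Net over both steps: W = -34000 J, Q = -48600 J, ΔU = -14600 J.

-34000 J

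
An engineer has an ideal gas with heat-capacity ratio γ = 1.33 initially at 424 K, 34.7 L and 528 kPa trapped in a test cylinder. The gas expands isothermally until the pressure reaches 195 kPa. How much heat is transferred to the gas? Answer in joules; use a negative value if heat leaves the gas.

18300 J

n = P₁V₁/(RT₁) = 528×34.7/(8.314×424) = 5.20 mol.
Isothermal: T stays 424 K; PV = const ⇒ V₂ = 94.0 L, P₂ = 195 kPa.
ΔU = 0 (ideal gas, T constant).
W = nRT ln(V₂/V₁) = 5.20×8.314×424×ln(2.71) = 18300 J.
Q = ΔU + W = 18300 J.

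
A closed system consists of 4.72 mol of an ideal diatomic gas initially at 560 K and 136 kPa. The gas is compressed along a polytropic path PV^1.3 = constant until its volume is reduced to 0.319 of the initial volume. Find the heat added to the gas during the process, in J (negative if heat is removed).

-7490 J

V₁ = nRT₁/P₁ = 4.72×8.314×560/136 = 162 L.
Polytropic n=1.3: T₂ = T₁(V₁/V₂)^(n−1) = 560×(3.13)^0.30 = 789 K; P₂ = P₁(V₁/V₂)^n = 601 kPa.
W = (P₁V₁−P₂V₂)/(n−1) = (136×162−601×51.5)/0.30 = -29900 J.
ΔU = nCvΔT = 4.72×20.8×(789−560) = 22500 J.
Q = ΔU + W = -7490 J.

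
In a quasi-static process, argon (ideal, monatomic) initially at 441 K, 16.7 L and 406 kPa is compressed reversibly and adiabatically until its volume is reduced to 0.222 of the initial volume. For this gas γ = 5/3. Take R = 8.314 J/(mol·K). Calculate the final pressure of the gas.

4990 kPa

Adiabatic: TV^(γ−1) = const ⇒ T₂ = 441×(4.50)^0.667 = 1200 K; PV^γ = const ⇒ P₂ = 4990 kPa.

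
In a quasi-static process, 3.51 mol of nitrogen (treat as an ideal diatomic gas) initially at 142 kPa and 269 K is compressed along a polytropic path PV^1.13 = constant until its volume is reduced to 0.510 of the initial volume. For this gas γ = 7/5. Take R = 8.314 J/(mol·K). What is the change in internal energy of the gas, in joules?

V₁ = nRT₁/P₁ = 3.51×8.314×269/142 = 55.3 L.
Polytropic n=1.13: T₂ = T₁(V₁/V₂)^(n−1) = 269×(1.96)^0.13 = 294 K; P₂ = P₁(V₁/V₂)^n = 304 kPa.
For an ideal gas ΔU = nCvΔT with Cv = (5/2)R = 20.8 J/(mol·K).
ΔU = 3.51×20.8×(294−269) = 1800 J.

1800 J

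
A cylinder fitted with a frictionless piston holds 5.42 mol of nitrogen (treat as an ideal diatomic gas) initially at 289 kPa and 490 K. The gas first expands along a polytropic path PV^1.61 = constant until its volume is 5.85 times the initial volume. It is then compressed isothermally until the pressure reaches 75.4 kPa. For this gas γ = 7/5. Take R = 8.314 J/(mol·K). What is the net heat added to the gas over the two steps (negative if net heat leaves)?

-23800 J

V₁ = nRT₁/P₁ = 5.42×8.314×490/289 = 76.4 L.
Step 1 — Polytropic n=1.61: T₂ = T₁(V₁/V₂)^(n−1) = 490×(0.171)^0.61 = 167 K; P₂ = P₁(V₁/V₂)^n = 16.8 kPa.
W = (P₁V₁−P₂V₂)/(n−1) = (289×76.4−16.8×447)/0.61 = 23900 J.
ΔU = nCvΔT = 5.42×20.8×(167−490) = -36400 J.
Q = ΔU + W = -12500 J.
State after step 1: P = 16.8 kPa, V = 447 L, T = 167 K.
Step 2 — Isothermal: T stays 167 K; PV = const ⇒ V₂ = 99.7 L, P₂ = 75.4 kPa.
ΔU = 0 (ideal gas, T constant).
W = nRT ln(V₂/V₁) = 5.42×8.314×167×ln(0.223) = -11300 J.
Q = ΔU + W = -11300 J.
Net over both steps: W = 12600 J, Q = -23800 J, ΔU = -36400 J.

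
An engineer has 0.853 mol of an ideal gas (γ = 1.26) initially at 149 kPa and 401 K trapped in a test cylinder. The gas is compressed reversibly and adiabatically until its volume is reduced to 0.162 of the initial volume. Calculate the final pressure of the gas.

1480 kPa

V₁ = nRT₁/P₁ = 0.853×8.314×401/149 = 19.1 L.
Adiabatic: TV^(γ−1) = const ⇒ T₂ = 401×(6.17)^0.260 = 644 K; PV^γ = const ⇒ P₂ = 1480 kPa.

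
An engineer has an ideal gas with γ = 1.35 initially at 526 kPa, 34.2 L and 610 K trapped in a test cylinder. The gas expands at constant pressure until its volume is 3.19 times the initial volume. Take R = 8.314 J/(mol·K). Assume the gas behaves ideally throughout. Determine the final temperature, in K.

1950 K

Isobaric: P stays 526 kPa; V/T = const ⇒ T₂ = 1950 K, V₂ = 109 L.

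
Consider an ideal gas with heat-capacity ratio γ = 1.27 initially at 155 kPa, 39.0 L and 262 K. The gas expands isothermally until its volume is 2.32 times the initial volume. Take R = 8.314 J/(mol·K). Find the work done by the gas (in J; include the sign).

5090 J

n = P₁V₁/(RT₁) = 155×39.0/(8.314×262) = 2.78 mol.
Isothermal: T stays 262 K; PV = const ⇒ V₂ = 90.5 L, P₂ = 66.8 kPa.
W = nRT ln(V₂/V₁) = 2.78×8.314×262×ln(2.32) = 5090 J.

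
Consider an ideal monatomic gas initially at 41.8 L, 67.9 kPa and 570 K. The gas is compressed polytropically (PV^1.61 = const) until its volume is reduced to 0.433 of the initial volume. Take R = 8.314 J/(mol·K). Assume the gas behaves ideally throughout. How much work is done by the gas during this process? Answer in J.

n = P₁V₁/(RT₁) = 67.9×41.8/(8.314×570) = 0.599 mol.
Polytropic n=1.61: T₂ = T₁(V₁/V₂)^(n−1) = 570×(2.31)^0.61 = 950 K; P₂ = P₁(V₁/V₂)^n = 261 kPa.
W = (P₁V₁−P₂V₂)/(n−1) = (67.9×41.8−261×18.1)/0.61 = -3100 J.

-3100 J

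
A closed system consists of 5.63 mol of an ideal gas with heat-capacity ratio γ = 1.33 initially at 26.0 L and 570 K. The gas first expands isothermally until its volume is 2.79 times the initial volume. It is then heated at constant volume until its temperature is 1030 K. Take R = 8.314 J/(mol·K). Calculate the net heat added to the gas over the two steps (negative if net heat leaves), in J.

92600 J

P₁ = nRT₁/V₁ = 5.63×8.314×570/26.0 = 1030 kPa.
Step 1 — Isothermal: T stays 570 K; PV = const ⇒ V₂ = 72.5 L, P₂ = 368 kPa.
ΔU = 0 (ideal gas, T constant).
W = nRT ln(V₂/V₁) = 5.63×8.314×570×ln(2.79) = 27400 J.
Q = ΔU + W = 27400 J.
State after step 1: P = 368 kPa, V = 72.5 L, T = 570 K.
Step 2 — Isochoric: V stays 72.5 L; P/T = const ⇒ T₂ = 1030 K, P₂ = 665 kPa.
W = 0 (no volume change).
ΔU = nCvΔT = 5.63×25.2×(1030−570) = 65200 J.
Q = ΔU = 65200 J.
Net over both steps: W = 27400 J, Q = 92600 J, ΔU = 65200 J.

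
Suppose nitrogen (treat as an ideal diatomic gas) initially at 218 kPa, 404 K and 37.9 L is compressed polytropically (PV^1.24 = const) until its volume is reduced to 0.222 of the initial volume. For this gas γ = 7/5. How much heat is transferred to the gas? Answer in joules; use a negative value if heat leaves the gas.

n = P₁V₁/(RT₁) = 218×37.9/(8.314×404) = 2.46 mol.
Polytropic n=1.24: T₂ = T₁(V₁/V₂)^(n−1) = 404×(4.50)^0.24 = 580 K; P₂ = P₁(V₁/V₂)^n = 1410 kPa.
W = (P₁V₁−P₂V₂)/(n−1) = (218×37.9−1410×8.41)/0.24 = -15000 J.
ΔU = nCvΔT = 2.46×20.8×(580−404) = 8990 J.
Q = ΔU + W = -5990 J.

-5990 J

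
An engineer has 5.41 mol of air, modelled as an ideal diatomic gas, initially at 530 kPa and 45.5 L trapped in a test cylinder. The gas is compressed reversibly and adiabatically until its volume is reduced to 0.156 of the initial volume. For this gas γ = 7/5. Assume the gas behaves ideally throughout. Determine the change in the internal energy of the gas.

T₁ = P₁V₁/(nR) = 530×45.5/(5.41×8.314) = 536 K.
Adiabatic: TV^(γ−1) = const ⇒ T₂ = 536×(6.41)^0.400 = 1130 K; PV^γ = const ⇒ P₂ = 7140 kPa.
For an ideal gas ΔU = nCvΔT with Cv = (5/2)R = 20.8 J/(mol·K).
ΔU = 5.41×20.8×(1130−536) = 66500 J.

66500 J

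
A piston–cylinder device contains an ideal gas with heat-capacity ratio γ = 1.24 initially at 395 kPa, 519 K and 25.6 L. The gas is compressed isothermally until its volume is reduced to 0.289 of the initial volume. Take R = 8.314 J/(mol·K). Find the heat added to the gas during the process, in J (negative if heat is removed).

n = P₁V₁/(RT₁) = 395×25.6/(8.314×519) = 2.34 mol.
Isothermal: T stays 519 K; PV = const ⇒ V₂ = 7.40 L, P₂ = 1370 kPa.
ΔU = 0 (ideal gas, T constant).
W = nRT ln(V₂/V₁) = 2.34×8.314×519×ln(0.289) = -12600 J.
Q = ΔU + W = -12600 J.

-12600 J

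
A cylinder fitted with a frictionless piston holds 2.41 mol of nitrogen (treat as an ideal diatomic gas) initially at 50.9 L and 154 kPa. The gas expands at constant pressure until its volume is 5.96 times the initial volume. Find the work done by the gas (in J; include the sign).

38900 J

T₁ = P₁V₁/(nR) = 154×50.9/(2.41×8.314) = 391 K.
Isobaric: P stays 154 kPa; V/T = const ⇒ T₂ = 2330 K, V₂ = 303 L.
W = PΔV = 154×(303−50.9) kPa·L = 38900 J.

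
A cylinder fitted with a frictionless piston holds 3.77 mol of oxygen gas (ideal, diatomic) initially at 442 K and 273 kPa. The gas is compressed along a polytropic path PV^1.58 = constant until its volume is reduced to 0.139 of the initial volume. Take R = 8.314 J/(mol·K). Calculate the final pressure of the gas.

V₁ = nRT₁/P₁ = 3.77×8.314×442/273 = 50.7 L.
Polytropic n=1.58: T₂ = T₁(V₁/V₂)^(n−1) = 442×(7.19)^0.58 = 1390 K; P₂ = P₁(V₁/V₂)^n = 6170 kPa.

6170 kPa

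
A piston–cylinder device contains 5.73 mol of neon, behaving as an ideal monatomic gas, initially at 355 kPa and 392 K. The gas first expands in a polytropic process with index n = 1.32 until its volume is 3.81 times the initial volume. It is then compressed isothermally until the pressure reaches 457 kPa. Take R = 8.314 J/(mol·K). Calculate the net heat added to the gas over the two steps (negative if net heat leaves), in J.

V₁ = nRT₁/P₁ = 5.73×8.314×392/355 = 52.6 L.
Step 1 — Polytropic n=1.32: T₂ = T₁(V₁/V₂)^(n−1) = 392×(0.262)^0.32 = 255 K; P₂ = P₁(V₁/V₂)^n = 60.7 kPa.
W = (P₁V₁−P₂V₂)/(n−1) = (355×52.6−60.7×200)/0.32 = 20300 J.
ΔU = nCvΔT = 5.73×12.5×(255−392) = -9750 J.
Q = ΔU + W = 10600 J.
State after step 1: P = 60.7 kPa, V = 200 L, T = 255 K.
Step 2 — Isothermal: T stays 255 K; PV = const ⇒ V₂ = 26.6 L, P₂ = 457 kPa.
ΔU = 0 (ideal gas, T constant).
W = nRT ln(V₂/V₁) = 5.73×8.314×255×ln(0.133) = -24600 J.
Q = ΔU + W = -24600 J.
Net over both steps: W = -4240 J, Q = -14000 J, ΔU = -9750 J.

-14000 J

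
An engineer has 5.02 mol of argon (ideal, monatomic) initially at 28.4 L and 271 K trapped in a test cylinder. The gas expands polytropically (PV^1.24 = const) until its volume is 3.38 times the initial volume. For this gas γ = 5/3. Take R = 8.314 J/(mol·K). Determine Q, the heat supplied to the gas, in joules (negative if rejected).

P₁ = nRT₁/V₁ = 5.02×8.314×271/28.4 = 398 kPa.
Polytropic n=1.24: T₂ = T₁(V₁/V₂)^(n−1) = 271×(0.296)^0.24 = 202 K; P₂ = P₁(V₁/V₂)^n = 88.0 kPa.
W = (P₁V₁−P₂V₂)/(n−1) = (398×28.4−88.0×96.0)/0.24 = 11900 J.
ΔU = nCvΔT = 5.02×12.5×(202−271) = -4300 J.
Q = ΔU + W = 7640 J.

7640 J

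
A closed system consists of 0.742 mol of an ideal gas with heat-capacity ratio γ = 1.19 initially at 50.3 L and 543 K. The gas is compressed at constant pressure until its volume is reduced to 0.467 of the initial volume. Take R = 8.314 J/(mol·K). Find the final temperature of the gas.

P₁ = nRT₁/V₁ = 0.742×8.314×543/50.3 = 66.6 kPa.
Isobaric: P stays 66.6 kPa; V/T = const ⇒ T₂ = 254 K, V₂ = 23.5 L.

254 K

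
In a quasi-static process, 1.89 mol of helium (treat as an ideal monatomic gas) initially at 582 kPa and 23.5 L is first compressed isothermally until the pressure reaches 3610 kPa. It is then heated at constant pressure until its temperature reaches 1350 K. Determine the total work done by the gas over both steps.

T₁ = P₁V₁/(nR) = 582×23.5/(1.89×8.314) = 870 K.
Step 1 — Isothermal: T stays 870 K; PV = const ⇒ V₂ = 3.79 L, P₂ = 3610 kPa.
ΔU = 0 (ideal gas, T constant).
W = nRT ln(V₂/V₁) = 1.89×8.314×870×ln(0.161) = -25000 J.
Q = ΔU + W = -25000 J.
State after step 1: P = 3610 kPa, V = 3.79 L, T = 870 K.
Step 2 — Isobaric: P stays 3610 kPa; V/T = const ⇒ T₂ = 1350 K, V₂ = 5.88 L.
W = PΔV = 3610×(5.88−3.79) kPa·L = 7540 J.
ΔU = nCvΔT = 1.89×12.5×(1350−870) = 11300 J.
Q = ΔU + W = nCpΔT = 18800 J.
Net over both steps: W = -17400 J, Q = -6120 J, ΔU = 11300 J.

-17400 J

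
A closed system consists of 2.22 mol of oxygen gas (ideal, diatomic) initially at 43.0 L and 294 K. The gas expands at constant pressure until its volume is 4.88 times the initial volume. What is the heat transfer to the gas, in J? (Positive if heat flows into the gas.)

73700 J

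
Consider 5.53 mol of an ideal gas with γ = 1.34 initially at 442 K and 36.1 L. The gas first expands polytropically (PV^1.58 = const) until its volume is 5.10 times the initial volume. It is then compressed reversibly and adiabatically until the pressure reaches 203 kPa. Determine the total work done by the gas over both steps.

10200 J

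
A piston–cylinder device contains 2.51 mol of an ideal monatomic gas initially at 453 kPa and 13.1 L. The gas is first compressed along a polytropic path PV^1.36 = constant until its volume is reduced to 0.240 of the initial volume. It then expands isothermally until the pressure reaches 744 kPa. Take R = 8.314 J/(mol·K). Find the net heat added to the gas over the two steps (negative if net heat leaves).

9240 J

T₁ = P₁V₁/(nR) = 453×13.1/(2.51×8.314) = 284 K.
Step 1 — Polytropic n=1.36: T₂ = T₁(V₁/V₂)^(n−1) = 284×(4.17)^0.36 = 475 K; P₂ = P₁(V₁/V₂)^n = 3160 kPa.
W = (P₁V₁−P₂V₂)/(n−1) = (453×13.1−3160×3.14)/0.36 = -11100 J.
ΔU = nCvΔT = 2.51×12.5×(475−284) = 5980 J.
Q = ΔU + W = -5090 J.
State after step 1: P = 3160 kPa, V = 3.14 L, T = 475 K.
Step 2 — Isothermal: T stays 475 K; PV = const ⇒ V₂ = 13.3 L, P₂ = 744 kPa.
ΔU = 0 (ideal gas, T constant).
W = nRT ln(V₂/V₁) = 2.51×8.314×475×ln(4.24) = 14300 J.
Q = ΔU + W = 14300 J.
Net over both steps: W = 3260 J, Q = 9240 J, ΔU = 5980 J.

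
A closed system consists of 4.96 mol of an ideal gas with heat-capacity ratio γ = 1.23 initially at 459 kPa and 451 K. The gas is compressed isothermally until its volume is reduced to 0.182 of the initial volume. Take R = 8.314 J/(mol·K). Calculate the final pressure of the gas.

V₁ = nRT₁/P₁ = 4.96×8.314×451/459 = 40.5 L.
Isothermal: T stays 451 K; PV = const ⇒ V₂ = 7.37 L, P₂ = 2520 kPa.

2520 kPa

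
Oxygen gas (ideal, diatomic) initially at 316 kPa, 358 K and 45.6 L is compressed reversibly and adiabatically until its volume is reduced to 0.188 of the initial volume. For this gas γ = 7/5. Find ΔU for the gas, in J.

n = P₁V₁/(RT₁) = 316×45.6/(8.314×358) = 4.84 mol.
Adiabatic: TV^(γ−1) = const ⇒ T₂ = 358×(5.32)^0.400 = 699 K; PV^γ = const ⇒ P₂ = 3280 kPa.
For an ideal gas ΔU = nCvΔT with Cv = (5/2)R = 20.8 J/(mol·K).
ΔU = 4.84×20.8×(699−358) = 34300 J.

34300 J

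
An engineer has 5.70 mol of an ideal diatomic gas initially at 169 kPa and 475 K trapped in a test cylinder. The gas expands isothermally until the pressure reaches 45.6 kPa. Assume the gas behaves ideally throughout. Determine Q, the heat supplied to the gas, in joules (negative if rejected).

V₁ = nRT₁/P₁ = 5.70×8.314×475/169 = 133 L.
Isothermal: T stays 475 K; PV = const ⇒ V₂ = 494 L, P₂ = 45.6 kPa.
ΔU = 0 (ideal gas, T constant).
W = nRT ln(V₂/V₁) = 5.70×8.314×475×ln(3.71) = 29500 J.
Q = ΔU + W = 29500 J.

29500 J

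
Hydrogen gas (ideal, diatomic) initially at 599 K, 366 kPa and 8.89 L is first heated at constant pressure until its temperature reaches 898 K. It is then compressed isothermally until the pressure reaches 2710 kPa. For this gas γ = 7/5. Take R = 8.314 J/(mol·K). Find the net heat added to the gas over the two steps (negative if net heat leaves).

n = P₁V₁/(RT₁) = 366×8.89/(8.314×599) = 0.653 mol.
Step 1 — Isobaric: P stays 366 kPa; V/T = const ⇒ T₂ = 898 K, V₂ = 13.3 L.
W = PΔV = 366×(13.3−8.89) kPa·L = 1620 J.
ΔU = nCvΔT = 0.653×20.8×(898−599) = 4060 J.
Q = ΔU + W = nCpΔT = 5680 J.
State after step 1: P = 366 kPa, V = 13.3 L, T = 898 K.
Step 2 — Isothermal: T stays 898 K; PV = const ⇒ V₂ = 1.80 L, P₂ = 2710 kPa.
ΔU = 0 (ideal gas, T constant).
W = nRT ln(V₂/V₁) = 0.653×8.314×898×ln(0.135) = -9770 J.
Q = ΔU + W = -9770 J.
Net over both steps: W = -8140 J, Q = -4080 J, ΔU = 4060 J.

-4080 J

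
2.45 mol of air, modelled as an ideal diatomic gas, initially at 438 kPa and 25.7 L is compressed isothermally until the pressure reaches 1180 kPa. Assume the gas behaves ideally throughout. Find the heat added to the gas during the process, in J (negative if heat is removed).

T₁ = P₁V₁/(nR) = 438×25.7/(2.45×8.314) = 553 K.
Isothermal: T stays 553 K; PV = const ⇒ V₂ = 9.54 L, P₂ = 1180 kPa.
ΔU = 0 (ideal gas, T constant).
W = nRT ln(V₂/V₁) = 2.45×8.314×553×ln(0.371) = -11200 J.
Q = ΔU + W = -11200 J.

-11200 J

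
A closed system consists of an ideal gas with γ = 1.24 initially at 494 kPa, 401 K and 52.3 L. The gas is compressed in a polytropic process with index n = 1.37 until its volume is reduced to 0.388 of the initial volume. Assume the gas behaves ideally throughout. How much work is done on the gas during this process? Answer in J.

29300 J

n = P₁V₁/(RT₁) = 494×52.3/(8.314×401) = 7.75 mol.
Polytropic n=1.37: T₂ = T₁(V₁/V₂)^(n−1) = 401×(2.58)^0.37 = 569 K; P₂ = P₁(V₁/V₂)^n = 1810 kPa.
W = (P₁V₁−P₂V₂)/(n−1) = (494×52.3−1810×20.3)/0.37 = -29300 J.
Work done on the gas = −W_by = 29300 J.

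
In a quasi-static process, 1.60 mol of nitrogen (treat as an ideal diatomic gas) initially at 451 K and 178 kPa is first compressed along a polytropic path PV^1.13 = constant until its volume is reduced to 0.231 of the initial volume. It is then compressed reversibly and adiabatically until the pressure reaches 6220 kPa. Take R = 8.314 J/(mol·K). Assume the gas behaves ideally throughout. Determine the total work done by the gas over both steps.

V₁ = nRT₁/P₁ = 1.60×8.314×451/178 = 33.7 L.
Step 1 — Polytropic n=1.13: T₂ = T₁(V₁/V₂)^(n−1) = 451×(4.33)^0.13 = 546 K; P₂ = P₁(V₁/V₂)^n = 932 kPa.
W = (P₁V₁−P₂V₂)/(n−1) = (178×33.7−932×7.79)/0.13 = -9680 J.
ΔU = nCvΔT = 1.60×20.8×(546−451) = 3150 J.
Q = ΔU + W = -6540 J.
State after step 1: P = 932 kPa, V = 7.79 L, T = 546 K.
Step 2 — Adiabatic: T₂/T₁ = (P₂/P₁)^((γ−1)/γ) ⇒ T₂ = 546×(6.67)^0.286 = 938 K; V₂ = 2.01 L.
ΔU = nCvΔT = 1.60×20.8×(938−546) = 13100 J.
Q = 0 for an adiabatic process, so W = −ΔU = -13100 J.
Net over both steps: W = -22700 J, Q = -6540 J, ΔU = 16200 J.

-22700 J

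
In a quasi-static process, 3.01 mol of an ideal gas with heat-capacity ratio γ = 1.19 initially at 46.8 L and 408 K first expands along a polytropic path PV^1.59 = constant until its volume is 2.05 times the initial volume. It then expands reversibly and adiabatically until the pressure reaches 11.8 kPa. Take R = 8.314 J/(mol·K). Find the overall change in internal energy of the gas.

-27200 J

P₁ = nRT₁/V₁ = 3.01×8.314×408/46.8 = 218 kPa.
Step 1 — Polytropic n=1.59: T₂ = T₁(V₁/V₂)^(n−1) = 408×(0.488)^0.59 = 267 K; P₂ = P₁(V₁/V₂)^n = 69.7 kPa.
W = (P₁V₁−P₂V₂)/(n−1) = (218×46.8−69.7×95.9)/0.59 = 5970 J.
ΔU = nCvΔT = 3.01×43.8×(267−408) = -18600 J.
Q = ΔU + W = -12600 J.
State after step 1: P = 69.7 kPa, V = 95.9 L, T = 267 K.
Step 2 — Adiabatic: T₂/T₁ = (P₂/P₁)^((γ−1)/γ) ⇒ T₂ = 267×(0.169)^0.160 = 201 K; V₂ = 427 L.
ΔU = nCvΔT = 3.01×43.8×(201−267) = -8690 J.
Q = 0 for an adiabatic process, so W = −ΔU = 8690 J.
Net over both steps: W = 14700 J, Q = -12600 J, ΔU = -27200 J.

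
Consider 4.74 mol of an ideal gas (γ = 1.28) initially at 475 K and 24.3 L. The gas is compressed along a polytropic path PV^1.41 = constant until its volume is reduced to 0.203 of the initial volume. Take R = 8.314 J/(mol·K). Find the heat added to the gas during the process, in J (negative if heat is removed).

P₁ = nRT₁/V₁ = 4.74×8.314×475/24.3 = 770 kPa.
Polytropic n=1.41: T₂ = T₁(V₁/V₂)^(n−1) = 475×(4.93)^0.41 = 913 K; P₂ = P₁(V₁/V₂)^n = 7300 kPa.
W = (P₁V₁−P₂V₂)/(n−1) = (770×24.3−7300×4.93)/0.41 = -42100 J.
ΔU = nCvΔT = 4.74×29.7×(913−475) = 61700 J.
Q = ΔU + W = 19600 J.

19600 J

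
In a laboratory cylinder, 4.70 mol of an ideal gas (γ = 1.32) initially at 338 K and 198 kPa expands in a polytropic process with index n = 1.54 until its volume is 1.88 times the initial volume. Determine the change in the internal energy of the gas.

-11900 J

V₁ = nRT₁/P₁ = 4.70×8.314×338/198 = 66.7 L.
Polytropic n=1.54: T₂ = T₁(V₁/V₂)^(n−1) = 338×(0.532)^0.54 = 240 K; P₂ = P₁(V₁/V₂)^n = 74.9 kPa.
For an ideal gas ΔU = nCvΔT with Cv = R/(γ−1) = 26.0 J/(mol·K).
ΔU = 4.70×26.0×(240−338) = -11900 J.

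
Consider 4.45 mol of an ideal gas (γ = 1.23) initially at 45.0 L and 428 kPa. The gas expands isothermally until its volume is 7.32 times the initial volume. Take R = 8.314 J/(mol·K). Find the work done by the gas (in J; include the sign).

38300 J

T₁ = P₁V₁/(nR) = 428×45.0/(4.45×8.314) = 521 K.
Isothermal: T stays 521 K; PV = const ⇒ V₂ = 329 L, P₂ = 58.5 kPa.
W = nRT ln(V₂/V₁) = 4.45×8.314×521×ln(7.32) = 38300 J.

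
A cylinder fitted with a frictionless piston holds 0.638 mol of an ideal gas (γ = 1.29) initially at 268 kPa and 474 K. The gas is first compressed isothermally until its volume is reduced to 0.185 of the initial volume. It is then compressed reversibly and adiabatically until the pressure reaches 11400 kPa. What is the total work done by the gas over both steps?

-9360 J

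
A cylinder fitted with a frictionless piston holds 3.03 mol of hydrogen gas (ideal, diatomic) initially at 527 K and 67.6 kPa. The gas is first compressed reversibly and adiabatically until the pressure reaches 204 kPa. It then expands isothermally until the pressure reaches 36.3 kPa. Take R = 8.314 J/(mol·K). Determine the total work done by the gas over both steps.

V₁ = nRT₁/P₁ = 3.03×8.314×527/67.6 = 196 L.
Step 1 — Adiabatic: T₂/T₁ = (P₂/P₁)^((γ−1)/γ) ⇒ T₂ = 527×(3.02)^0.286 = 723 K; V₂ = 89.2 L.
ΔU = nCvΔT = 3.03×20.8×(723−527) = 12300 J.
Q = 0 for an adiabatic process, so W = −ΔU = -12300 J.
State after step 1: P = 204 kPa, V = 89.2 L, T = 723 K.
Step 2 — Isothermal: T stays 723 K; PV = const ⇒ V₂ = 501 L, P₂ = 36.3 kPa.
ΔU = 0 (ideal gas, T constant).
W = nRT ln(V₂/V₁) = 3.03×8.314×723×ln(5.62) = 31400 J.
Q = ΔU + W = 31400 J.
Net over both steps: W = 19100 J, Q = 31400 J, ΔU = 12300 J.

19100 J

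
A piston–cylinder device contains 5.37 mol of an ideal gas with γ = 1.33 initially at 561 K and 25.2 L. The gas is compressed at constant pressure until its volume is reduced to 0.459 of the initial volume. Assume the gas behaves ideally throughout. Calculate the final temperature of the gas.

P₁ = nRT₁/V₁ = 5.37×8.314×561/25.2 = 994 kPa.
Isobaric: P stays 994 kPa; V/T = const ⇒ T₂ = 257 K, V₂ = 11.6 L.

257 K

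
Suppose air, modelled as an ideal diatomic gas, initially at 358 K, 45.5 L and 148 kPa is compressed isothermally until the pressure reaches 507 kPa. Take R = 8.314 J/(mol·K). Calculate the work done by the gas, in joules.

-8290 J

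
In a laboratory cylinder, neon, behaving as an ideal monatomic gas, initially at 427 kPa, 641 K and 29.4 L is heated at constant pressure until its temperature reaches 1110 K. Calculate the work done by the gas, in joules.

9190 J

n = P₁V₁/(RT₁) = 427×29.4/(8.314×641) = 2.36 mol.
Isobaric: P stays 427 kPa; V/T = const ⇒ T₂ = 1110 K, V₂ = 50.9 L.
W = PΔV = 427×(50.9−29.4) kPa·L = 9190 J.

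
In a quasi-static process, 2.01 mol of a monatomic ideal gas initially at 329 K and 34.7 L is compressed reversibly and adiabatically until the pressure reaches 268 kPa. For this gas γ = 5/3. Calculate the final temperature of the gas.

P₁ = nRT₁/V₁ = 2.01×8.314×329/34.7 = 158 kPa.
Adiabatic: T₂/T₁ = (P₂/P₁)^((γ−1)/γ) ⇒ T₂ = 329×(1.69)^0.400 = 406 K; V₂ = 25.3 L.

406 K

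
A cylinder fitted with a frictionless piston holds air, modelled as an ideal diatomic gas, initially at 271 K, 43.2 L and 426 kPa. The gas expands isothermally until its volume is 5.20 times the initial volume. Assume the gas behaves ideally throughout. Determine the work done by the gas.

n = P₁V₁/(RT₁) = 426×43.2/(8.314×271) = 8.17 mol.
Isothermal: T stays 271 K; PV = const ⇒ V₂ = 225 L, P₂ = 81.9 kPa.
W = nRT ln(V₂/V₁) = 8.17×8.314×271×ln(5.20) = 30300 J.

30300 J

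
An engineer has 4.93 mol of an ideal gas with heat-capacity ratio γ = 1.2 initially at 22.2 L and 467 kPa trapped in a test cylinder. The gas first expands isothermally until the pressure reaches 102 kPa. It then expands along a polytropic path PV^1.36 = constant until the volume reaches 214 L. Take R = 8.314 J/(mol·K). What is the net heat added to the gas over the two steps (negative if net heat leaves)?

T₁ = P₁V₁/(nR) = 467×22.2/(4.93×8.314) = 253 K.
Step 1 — Isothermal: T stays 253 K; PV = const ⇒ V₂ = 102 L, P₂ = 102 kPa.
ΔU = 0 (ideal gas, T constant).
W = nRT ln(V₂/V₁) = 4.93×8.314×253×ln(4.58) = 15800 J.
Q = ΔU + W = 15800 J.
State after step 1: P = 102 kPa, V = 102 L, T = 253 K.
Step 2 — Polytropic n=1.36: T₂ = T₁(V₁/V₂)^(n−1) = 253×(0.475)^0.36 = 193 K; P₂ = P₁(V₁/V₂)^n = 37.1 kPa.
W = (P₁V₁−P₂V₂)/(n−1) = (102×102−37.1×214)/0.36 = 6770 J.
ΔU = nCvΔT = 4.93×41.6×(193−253) = -12200 J.
Q = ΔU + W = -5420 J.
Net over both steps: W = 22500 J, Q = 10400 J, ΔU = -12200 J.

10400 J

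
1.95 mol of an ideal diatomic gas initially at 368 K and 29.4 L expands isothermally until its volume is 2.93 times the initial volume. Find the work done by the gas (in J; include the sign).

P₁ = nRT₁/V₁ = 1.95×8.314×368/29.4 = 203 kPa.
Isothermal: T stays 368 K; PV = const ⇒ V₂ = 86.1 L, P₂ = 69.3 kPa.
W = nRT ln(V₂/V₁) = 1.95×8.314×368×ln(2.93) = 6410 J.

6410 J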